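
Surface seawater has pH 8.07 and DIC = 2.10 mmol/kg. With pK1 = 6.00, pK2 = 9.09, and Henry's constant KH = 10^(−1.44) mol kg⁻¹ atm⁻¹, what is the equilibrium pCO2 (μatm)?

pCO2 = 446 μatm

α₀ = 1 / (1 + K1/[H⁺] + K1K2/[H⁺]²) = 1 / (1 + 10^+2.07 + 10^+1.05)
   = 1 / (1 + 117.49 + 11.220) = 1/129.71 = 0.007710
[CO2*] = α₀ × DIC = 0.007710 × 2.10 = 0.01619 mmol/kg = 16.19 μmol/kg
pCO2 = [CO2*]/KH = 1.619×10^-5 / 3.631×10^-2 = 446 μatm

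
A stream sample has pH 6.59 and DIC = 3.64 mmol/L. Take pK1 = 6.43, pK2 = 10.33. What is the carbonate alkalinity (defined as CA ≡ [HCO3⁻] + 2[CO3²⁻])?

CA = 2.15 mmol/L

CA = [HCO3⁻] + 2[CO3²⁻] = (α₁ + 2α₂)·DIC
At pH 6.59: [H⁺]/K1 = 10^-0.16 = 0.69183, K2/[H⁺] = 10^-3.74 = 0.00018197
α₁ = 1/(1 + 0.69183 + 0.00018197) = 1/1.6920 = 0.5910; α₂ = α₁·K2/[H⁺] = 0.0001075
α₁ + 2α₂ = 0.5912
CA = 0.5912 × 3.64 = 2.15 mmol/L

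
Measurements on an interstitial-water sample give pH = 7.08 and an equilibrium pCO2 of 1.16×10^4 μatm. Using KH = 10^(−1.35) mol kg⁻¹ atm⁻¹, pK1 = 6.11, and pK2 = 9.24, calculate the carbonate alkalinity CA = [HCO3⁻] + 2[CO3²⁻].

CA = 4.90 mmol/kg

[CO2*] = KH · pCO2 = 10^(−1.35) × 1.16×10^4×10^-6 = 5.182×10^-4 mol/kg
α₀ = 1/(1 + K1/[H⁺] + K1K2/[H⁺]²) = 1/(1 + 10^+0.97 + 10^-1.19) = 0.09618
DIC = [CO2*]/α₀ = 5.182×10^-4 / 0.09618 = 5.387 mmol/kg
CA = (α₁ + 2α₂)·DIC = (0.8976 + 2×0.006210) × 5.387 = 4.90 mmol/kg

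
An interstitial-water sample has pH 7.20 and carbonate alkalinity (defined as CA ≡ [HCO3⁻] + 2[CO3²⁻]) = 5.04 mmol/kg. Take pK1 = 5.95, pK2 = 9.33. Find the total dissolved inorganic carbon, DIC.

CA = [HCO3⁻] + 2[CO3²⁻] = (α₁ + 2α₂)·DIC
At pH 7.20: [H⁺]/K1 = 10^-1.25 = 0.056234, K2/[H⁺] = 10^-2.13 = 0.0074131
α₁ = 1/(1 + 0.056234 + 0.0074131) = 1/1.0636 = 0.9402; α₂ = α₁·K2/[H⁺] = 0.006970
α₁ + 2α₂ = 0.9541
DIC = CA / (α₁ + 2α₂) = 5.04 / 0.9541 = 5.28 mmol/kg

DIC = 5.28 mmol/kg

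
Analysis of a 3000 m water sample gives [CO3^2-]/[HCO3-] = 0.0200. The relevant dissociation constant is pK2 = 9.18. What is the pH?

From K2 = [H⁺][CO3^2-]/[HCO3-]:  pH = pK2 + log₁₀([CO3^2-]/[HCO3-])
log₁₀(0.0200) = -1.699
pH = 9.18 + (-1.699) = 7.48

pH = 7.48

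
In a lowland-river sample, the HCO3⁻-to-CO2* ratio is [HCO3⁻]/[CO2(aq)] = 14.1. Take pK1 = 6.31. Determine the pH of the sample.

pH = 7.46

From K1 = [H⁺][HCO3⁻]/[CO2(aq)]:  pH = pK1 + log₁₀([HCO3⁻]/[CO2(aq)])
log₁₀(14.1) = +1.149
pH = 6.31 + (+1.149) = 7.46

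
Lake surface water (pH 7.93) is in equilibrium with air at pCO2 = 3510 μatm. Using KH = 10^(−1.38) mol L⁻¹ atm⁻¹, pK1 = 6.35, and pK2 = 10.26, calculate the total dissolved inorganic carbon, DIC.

DIC = 5.74 mmol/L

[CO2*] = KH · pCO2 = 10^(−1.38) × 3510×10^-6 = 1.463×10^-4 mol/L
α₀ = 1/(1 + K1/[H⁺] + K1K2/[H⁺]²) = 1/(1 + 10^+1.58 + 10^-0.75) = 0.02551
DIC = [CO2*]/α₀ = 1.463×10^-4 / 0.02551 = 5.74 mmol/L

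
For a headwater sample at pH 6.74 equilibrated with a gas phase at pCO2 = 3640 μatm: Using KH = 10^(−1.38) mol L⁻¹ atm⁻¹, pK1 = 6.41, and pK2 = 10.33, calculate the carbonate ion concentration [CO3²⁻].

[CO2*] = KH · pCO2 = 10^(−1.38) × 3640×10^-6 = 1.517×10^-4 mol/L
α₀ = 1/(1 + K1/[H⁺] + K1K2/[H⁺]²) = 1/(1 + 10^+0.33 + 10^-3.26) = 0.3186
DIC = [CO2*]/α₀ = 1.517×10^-4 / 0.3186 = 0.4762 mmol/L
[CO3²⁻] = α₂·DIC; α₂ = 0.0001751, so [CO3²⁻] = 0.0001751 × 0.4762 = 8.34×10^-5 mmol/L = 0.0834 μmol/L

[CO3²⁻] = 0.0834 μmol/L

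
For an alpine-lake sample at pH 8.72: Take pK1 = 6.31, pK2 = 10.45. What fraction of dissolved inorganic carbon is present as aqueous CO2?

α₀ = 1 / (1 + K1/[H⁺] + K1K2/[H⁺]²) = 1 / (1 + 10^+2.41 + 10^+0.68)
   = 1 / (1 + 257.04 + 4.7863) = 1/262.83 = 0.003805

α₀ = 0.00380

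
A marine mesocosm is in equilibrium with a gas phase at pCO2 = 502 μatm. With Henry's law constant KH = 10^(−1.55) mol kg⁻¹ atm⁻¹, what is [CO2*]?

KH = 10^(−1.55) = 2.818×10^-2 mol kg⁻¹ atm⁻¹
[CO2*] = KH · pCO2 = 2.818×10^-2 × 502×10^-6 atm = 1.41×10^-5 mol/kg

[CO2*] = 14.1 μmol/kg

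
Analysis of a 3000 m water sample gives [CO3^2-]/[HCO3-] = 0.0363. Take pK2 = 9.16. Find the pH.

From K2 = [H⁺][CO3^2-]/[HCO3-]:  pH = pK2 + log₁₀([CO3^2-]/[HCO3-])
log₁₀(0.0363) = -1.440
pH = 9.16 + (-1.440) = 7.72

pH = 7.72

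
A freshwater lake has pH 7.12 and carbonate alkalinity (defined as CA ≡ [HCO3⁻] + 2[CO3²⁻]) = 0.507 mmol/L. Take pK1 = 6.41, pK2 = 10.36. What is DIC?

DIC = 0.605 mmol/L

CA = [HCO3⁻] + 2[CO3²⁻] = (α₁ + 2α₂)·DIC
At pH 7.12: [H⁺]/K1 = 10^-0.71 = 0.19498, K2/[H⁺] = 10^-3.24 = 0.00057544
α₁ = 1/(1 + 0.19498 + 0.00057544) = 1/1.1956 = 0.8364; α₂ = α₁·K2/[H⁺] = 0.0004813
α₁ + 2α₂ = 0.8374
DIC = CA / (α₁ + 2α₂) = 0.507 / 0.8374 = 0.605 mmol/L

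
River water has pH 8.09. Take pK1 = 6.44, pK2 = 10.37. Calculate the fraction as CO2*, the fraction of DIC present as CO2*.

α₀ = 0.0218

α₀ = 1 / (1 + K1/[H⁺] + K1K2/[H⁺]²) = 1 / (1 + 10^+1.65 + 10^-0.63)
   = 1 / (1 + 44.668 + 0.23442) = 1/45.903 = 0.02179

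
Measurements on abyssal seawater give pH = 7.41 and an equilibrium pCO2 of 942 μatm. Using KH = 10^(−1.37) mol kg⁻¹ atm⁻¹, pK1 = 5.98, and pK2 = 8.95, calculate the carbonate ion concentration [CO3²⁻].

[CO2*] = KH · pCO2 = 10^(−1.37) × 942×10^-6 = 4.018×10^-5 mol/kg
α₀ = 1/(1 + K1/[H⁺] + K1K2/[H⁺]²) = 1/(1 + 10^+1.43 + 10^-0.11) = 0.03485
DIC = [CO2*]/α₀ = 4.018×10^-5 / 0.03485 = 1.153 mmol/kg
[CO3²⁻] = α₂·DIC; α₂ = 0.02705, so [CO3²⁻] = 0.02705 × 1.153 = 0.0312 mmol/kg

[CO3²⁻] = 0.0312 mmol/kg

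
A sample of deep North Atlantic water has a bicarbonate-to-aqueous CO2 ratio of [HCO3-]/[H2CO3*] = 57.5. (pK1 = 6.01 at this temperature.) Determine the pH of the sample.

From K1 = [H⁺][HCO3-]/[H2CO3*]:  pH = pK1 + log₁₀([HCO3-]/[H2CO3*])
log₁₀(57.5) = +1.760
pH = 6.01 + (+1.760) = 7.77

pH = 7.77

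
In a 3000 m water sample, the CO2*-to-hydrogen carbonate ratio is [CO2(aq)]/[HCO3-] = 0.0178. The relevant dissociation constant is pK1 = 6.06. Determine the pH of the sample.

From K1 = [H⁺][HCO3-]/[CO2(aq)]:  pH = pK1 − log₁₀([CO2(aq)]/[HCO3-])
log₁₀(0.0178) = -1.750
pH = 6.06 − (-1.750) = 7.81

pH = 7.81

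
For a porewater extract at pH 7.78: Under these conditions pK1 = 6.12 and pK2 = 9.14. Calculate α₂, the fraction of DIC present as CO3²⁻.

α₂ = 0.0410

α₂ = 1 / (1 + [H⁺]/K2 + [H⁺]²/(K1K2)) = 1 / (1 + 10^+1.36 + 10^-0.30)
   = 1 / (1 + 22.909 + 0.50119) = 1/24.410 = 0.04097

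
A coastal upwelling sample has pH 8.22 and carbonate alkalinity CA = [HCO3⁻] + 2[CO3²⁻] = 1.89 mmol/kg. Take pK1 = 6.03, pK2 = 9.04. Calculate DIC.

DIC = 1.68 mmol/kg

CA = [HCO3⁻] + 2[CO3²⁻] = (α₁ + 2α₂)·DIC
At pH 8.22: [H⁺]/K1 = 10^-2.19 = 0.0064565, K2/[H⁺] = 10^-0.82 = 0.15136
α₁ = 1/(1 + 0.0064565 + 0.15136) = 1/1.1578 = 0.8637; α₂ = α₁·K2/[H⁺] = 0.1307
α₁ + 2α₂ = 1.1251
DIC = CA / (α₁ + 2α₂) = 1.89 / 1.1251 = 1.68 mmol/kg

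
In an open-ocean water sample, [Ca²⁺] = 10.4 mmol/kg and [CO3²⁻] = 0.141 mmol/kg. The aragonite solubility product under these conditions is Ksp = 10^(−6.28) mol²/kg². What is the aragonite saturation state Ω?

Ksp = 10^(−6.28) = 5.248×10^-7
Ω = [Ca²⁺][CO3²⁻]/Ksp = (10.4×10^-3)(0.141×10^-3) / 5.248×10^-7 = 2.79

Ω = 2.79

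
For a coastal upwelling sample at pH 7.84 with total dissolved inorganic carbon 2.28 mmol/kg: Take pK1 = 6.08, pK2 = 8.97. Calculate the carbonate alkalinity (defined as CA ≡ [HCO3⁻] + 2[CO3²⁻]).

CA = [HCO3⁻] + 2[CO3²⁻] = (α₁ + 2α₂)·DIC
At pH 7.84: [H⁺]/K1 = 10^-1.76 = 0.017378, K2/[H⁺] = 10^-1.13 = 0.074131
α₁ = 1/(1 + 0.017378 + 0.074131) = 1/1.0915 = 0.9162; α₂ = α₁·K2/[H⁺] = 0.06792
α₁ + 2α₂ = 1.0520
CA = 1.0520 × 2.28 = 2.40 mmol/kg

CA = 2.40 mmol/kg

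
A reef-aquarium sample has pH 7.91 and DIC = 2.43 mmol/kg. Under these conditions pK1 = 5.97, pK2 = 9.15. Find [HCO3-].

[HCO3⁻] = 2.27 mmol/kg

α₁ = 1 / (1 + [H⁺]/K1 + K2/[H⁺]) = 1 / (1 + 10^-1.94 + 10^-1.24)
   = 1 / (1 + 0.011482 + 0.057544) = 1/1.0690 = 0.9354
[HCO3⁻] = α₁ × DIC = 0.9354 × 2.43 = 2.27 mmol/kg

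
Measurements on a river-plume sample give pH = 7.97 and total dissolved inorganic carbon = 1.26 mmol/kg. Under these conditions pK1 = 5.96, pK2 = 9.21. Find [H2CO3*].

[CO2*] = 11.5 μmol/kg

α₀ = 1 / (1 + K1/[H⁺] + K1K2/[H⁺]²) = 1 / (1 + 10^+2.01 + 10^+0.77)
   = 1 / (1 + 102.33 + 5.8884) = 1/109.22 = 0.009156
[CO2*] = α₀ × DIC = 0.009156 × 1.26 = 0.0115 mmol/kg = 11.5 μmol/kg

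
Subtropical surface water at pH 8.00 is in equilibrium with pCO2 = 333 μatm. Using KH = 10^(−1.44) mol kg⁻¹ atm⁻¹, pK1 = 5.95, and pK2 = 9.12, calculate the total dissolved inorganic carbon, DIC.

DIC = 1.47 mmol/kg

[CO2*] = KH · pCO2 = 10^(−1.44) × 333×10^-6 = 1.209×10^-5 mol/kg
α₀ = 1/(1 + K1/[H⁺] + K1K2/[H⁺]²) = 1/(1 + 10^+2.05 + 10^+0.93) = 0.008216
DIC = [CO2*]/α₀ = 1.209×10^-5 / 0.008216 = 1.47 mmol/kg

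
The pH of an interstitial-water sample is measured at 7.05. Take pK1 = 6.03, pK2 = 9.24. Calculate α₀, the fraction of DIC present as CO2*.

α₀ = 0.0867

α₀ = 1 / (1 + K1/[H⁺] + K1K2/[H⁺]²) = 1 / (1 + 10^+1.02 + 10^-1.17)
   = 1 / (1 + 10.471 + 0.067608) = 1/11.539 = 0.08666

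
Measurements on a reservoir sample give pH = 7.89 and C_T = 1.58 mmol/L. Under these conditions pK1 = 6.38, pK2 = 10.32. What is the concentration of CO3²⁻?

[CO3²⁻] = 5.67 μmol/L

α₂ = 1 / (1 + [H⁺]/K2 + [H⁺]²/(K1K2)) = 1 / (1 + 10^+2.43 + 10^+0.92)
   = 1 / (1 + 269.15 + 8.3176) = 1/278.47 = 0.003591
[CO3²⁻] = α₂ × DIC = 0.003591 × 1.58 = 0.00567 mmol/L = 5.67 μmol/L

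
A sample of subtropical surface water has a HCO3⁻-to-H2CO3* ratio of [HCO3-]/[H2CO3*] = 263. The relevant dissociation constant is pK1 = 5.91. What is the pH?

pH = 8.33

From K1 = [H⁺][HCO3-]/[H2CO3*]:  pH = pK1 + log₁₀([HCO3-]/[H2CO3*])
log₁₀(263) = +2.420
pH = 5.91 + (+2.420) = 8.33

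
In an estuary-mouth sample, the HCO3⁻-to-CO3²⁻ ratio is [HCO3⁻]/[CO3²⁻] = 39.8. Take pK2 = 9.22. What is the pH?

pH = 7.62

From K2 = [H⁺][CO3²⁻]/[HCO3⁻]:  pH = pK2 − log₁₀([HCO3⁻]/[CO3²⁻])
log₁₀(39.8) = +1.600
pH = 9.22 − (+1.600) = 7.62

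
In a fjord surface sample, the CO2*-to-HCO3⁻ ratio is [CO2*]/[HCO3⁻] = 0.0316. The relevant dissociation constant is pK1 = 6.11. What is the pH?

From K1 = [H⁺][HCO3⁻]/[CO2*]:  pH = pK1 − log₁₀([CO2*]/[HCO3⁻])
log₁₀(0.0316) = -1.500
pH = 6.11 − (-1.500) = 7.61

pH = 7.61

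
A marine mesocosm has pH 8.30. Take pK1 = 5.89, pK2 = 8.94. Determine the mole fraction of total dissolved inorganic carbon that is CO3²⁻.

α₂ = 0.186

α₂ = 1 / (1 + [H⁺]/K2 + [H⁺]²/(K1K2)) = 1 / (1 + 10^+0.64 + 10^-1.77)
   = 1 / (1 + 4.3652 + 0.016982) = 1/5.3821 = 0.1858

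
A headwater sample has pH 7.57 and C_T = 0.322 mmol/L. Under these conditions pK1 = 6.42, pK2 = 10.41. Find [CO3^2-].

[CO3²⁻] = 0.434 μmol/L

α₂ = 1 / (1 + [H⁺]/K2 + [H⁺]²/(K1K2)) = 1 / (1 + 10^+2.84 + 10^+1.69)
   = 1 / (1 + 691.83 + 48.978) = 1/741.81 = 0.001348
[CO3²⁻] = α₂ × DIC = 0.001348 × 0.322 = 0.000434 mmol/L = 0.434 μmol/L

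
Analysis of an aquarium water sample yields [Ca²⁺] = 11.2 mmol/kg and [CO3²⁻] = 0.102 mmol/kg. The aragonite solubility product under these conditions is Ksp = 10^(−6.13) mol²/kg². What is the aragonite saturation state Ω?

Ω = 1.54

Ksp = 10^(−6.13) = 7.413×10^-7
Ω = [Ca²⁺][CO3²⁻]/Ksp = (11.2×10^-3)(0.102×10^-3) / 7.413×10^-7 = 1.54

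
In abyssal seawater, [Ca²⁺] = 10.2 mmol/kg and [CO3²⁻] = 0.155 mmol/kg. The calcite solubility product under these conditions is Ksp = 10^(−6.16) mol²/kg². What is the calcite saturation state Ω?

Ω = 2.29

Ksp = 10^(−6.16) = 6.918×10^-7
Ω = [Ca²⁺][CO3²⁻]/Ksp = (10.2×10^-3)(0.155×10^-3) / 6.918×10^-7 = 2.29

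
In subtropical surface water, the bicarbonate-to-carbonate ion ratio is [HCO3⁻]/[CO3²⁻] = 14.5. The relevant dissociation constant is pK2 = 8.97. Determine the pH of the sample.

From K2 = [H⁺][CO3²⁻]/[HCO3⁻]:  pH = pK2 − log₁₀([HCO3⁻]/[CO3²⁻])
log₁₀(14.5) = +1.161
pH = 8.97 − (+1.161) = 7.81

pH = 7.81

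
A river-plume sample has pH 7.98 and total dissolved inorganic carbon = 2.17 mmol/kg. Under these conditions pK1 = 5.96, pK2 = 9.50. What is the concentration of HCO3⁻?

α₁ = 1 / (1 + [H⁺]/K1 + K2/[H⁺]) = 1 / (1 + 10^-2.02 + 10^-1.52)
   = 1 / (1 + 0.0095499 + 0.030200) = 1/1.0397 = 0.9618
[HCO3⁻] = α₁ × DIC = 0.9618 × 2.17 = 2.09 mmol/kg

[HCO3⁻] = 2.09 mmol/kg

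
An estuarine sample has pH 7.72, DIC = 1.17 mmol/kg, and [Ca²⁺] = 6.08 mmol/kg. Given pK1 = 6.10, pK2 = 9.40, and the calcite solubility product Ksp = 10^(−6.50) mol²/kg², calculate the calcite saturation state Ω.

Ω = 0.450

α₂ = 1 / (1 + [H⁺]/K2 + [H⁺]²/(K1K2)) = 1 / (1 + 10^+1.68 + 10^+0.06)
   = 1 / (1 + 47.863 + 1.1482) = 1/50.011 = 0.02000
[CO3²⁻] = α₂ × DIC = 0.02000 × 1.17 = 0.02339 mmol/kg
Ksp = 10^(−6.50) = 3.162×10^-7
Ω = [Ca²⁺][CO3²⁻]/Ksp = (6.08×10^-3)(2.339×10^-5) / 3.162×10^-7 = 0.450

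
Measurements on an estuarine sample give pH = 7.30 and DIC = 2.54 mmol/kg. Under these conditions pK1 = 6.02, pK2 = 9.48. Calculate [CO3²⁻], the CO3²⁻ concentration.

[CO3²⁻] = 15.8 μmol/kg

α₂ = 1 / (1 + [H⁺]/K2 + [H⁺]²/(K1K2)) = 1 / (1 + 10^+2.18 + 10^+0.90)
   = 1 / (1 + 151.36 + 7.9433) = 1/160.30 = 0.006238
[CO3²⁻] = α₂ × DIC = 0.006238 × 2.54 = 0.0158 mmol/kg = 15.8 μmol/kg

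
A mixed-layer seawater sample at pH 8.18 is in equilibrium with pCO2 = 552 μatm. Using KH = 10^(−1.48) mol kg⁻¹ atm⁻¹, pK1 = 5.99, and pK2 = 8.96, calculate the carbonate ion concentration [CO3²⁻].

[CO2*] = KH · pCO2 = 10^(−1.48) × 552×10^-6 = 1.828×10^-5 mol/kg
α₀ = 1/(1 + K1/[H⁺] + K1K2/[H⁺]²) = 1/(1 + 10^+2.19 + 10^+1.41) = 0.005507
DIC = [CO2*]/α₀ = 1.828×10^-5 / 0.005507 = 3.319 mmol/kg
[CO3²⁻] = α₂·DIC; α₂ = 0.1416, so [CO3²⁻] = 0.1416 × 3.319 = 0.470 mmol/kg

[CO3²⁻] = 0.470 mmol/kg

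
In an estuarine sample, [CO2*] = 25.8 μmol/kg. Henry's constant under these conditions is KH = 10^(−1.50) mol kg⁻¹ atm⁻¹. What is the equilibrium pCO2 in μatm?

KH = 10^(−1.50) = 3.162×10^-2 mol kg⁻¹ atm⁻¹
pCO2 = [CO2*]/KH = 25.8×10^-6 / 3.162×10^-2 = 8.16×10^-4 atm = 816 μatm

pCO2 = 816 μatm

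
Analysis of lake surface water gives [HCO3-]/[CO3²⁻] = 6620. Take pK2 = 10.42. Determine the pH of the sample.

From K2 = [H⁺][CO3²⁻]/[HCO3-]:  pH = pK2 − log₁₀([HCO3-]/[CO3²⁻])
log₁₀(6620) = +3.821
pH = 10.42 − (+3.821) = 6.60

pH = 6.60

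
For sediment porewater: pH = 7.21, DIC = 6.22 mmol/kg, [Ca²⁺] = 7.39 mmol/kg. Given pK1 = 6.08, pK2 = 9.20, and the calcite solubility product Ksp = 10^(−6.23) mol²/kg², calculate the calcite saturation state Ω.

Ω = 0.737

α₂ = 1 / (1 + [H⁺]/K2 + [H⁺]²/(K1K2)) = 1 / (1 + 10^+1.99 + 10^+0.86)
   = 1 / (1 + 97.724 + 7.2444) = 1/105.97 = 0.009437
[CO3²⁻] = α₂ × DIC = 0.009437 × 6.22 = 0.05870 mmol/kg
Ksp = 10^(−6.23) = 5.888×10^-7
Ω = [Ca²⁺][CO3²⁻]/Ksp = (7.39×10^-3)(5.870×10^-5) / 5.888×10^-7 = 0.737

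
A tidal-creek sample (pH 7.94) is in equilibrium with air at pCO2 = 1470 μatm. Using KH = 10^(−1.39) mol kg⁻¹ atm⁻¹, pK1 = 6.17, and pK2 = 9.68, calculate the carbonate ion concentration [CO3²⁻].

[CO3²⁻] = 0.0642 mmol/kg

[CO2*] = KH · pCO2 = 10^(−1.39) × 1470×10^-6 = 5.988×10^-5 mol/kg
α₀ = 1/(1 + K1/[H⁺] + K1K2/[H⁺]²) = 1/(1 + 10^+1.77 + 10^+0.03) = 0.01641
DIC = [CO2*]/α₀ = 5.988×10^-5 / 0.01641 = 3.650 mmol/kg
[CO3²⁻] = α₂·DIC; α₂ = 0.01758, so [CO3²⁻] = 0.01758 × 3.650 = 0.0642 mmol/kg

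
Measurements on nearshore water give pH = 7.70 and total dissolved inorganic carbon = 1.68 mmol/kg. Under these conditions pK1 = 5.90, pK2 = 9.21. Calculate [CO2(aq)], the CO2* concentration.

α₀ = 1 / (1 + K1/[H⁺] + K1K2/[H⁺]²) = 1 / (1 + 10^+1.80 + 10^+0.29)
   = 1 / (1 + 63.096 + 1.9498) = 1/66.046 = 0.01514
[CO2*] = α₀ × DIC = 0.01514 × 1.68 = 0.0254 mmol/kg

[CO2*] = 0.0254 mmol/kg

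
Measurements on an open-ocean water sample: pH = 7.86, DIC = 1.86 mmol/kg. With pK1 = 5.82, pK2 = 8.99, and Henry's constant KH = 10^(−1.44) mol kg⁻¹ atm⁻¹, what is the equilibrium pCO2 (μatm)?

α₀ = 1 / (1 + K1/[H⁺] + K1K2/[H⁺]²) = 1 / (1 + 10^+2.04 + 10^+0.91)
   = 1 / (1 + 109.65 + 8.1283) = 1/118.78 = 0.008419
[CO2*] = α₀ × DIC = 0.008419 × 1.86 = 0.01566 mmol/kg = 15.66 μmol/kg
pCO2 = [CO2*]/KH = 1.566×10^-5 / 3.631×10^-2 = 431 μatm

pCO2 = 431 μatm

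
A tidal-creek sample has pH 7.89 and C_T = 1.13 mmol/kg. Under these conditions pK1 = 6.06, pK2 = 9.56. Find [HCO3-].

[HCO3⁻] = 1.09 mmol/kg

α₁ = 1 / (1 + [H⁺]/K1 + K2/[H⁺]) = 1 / (1 + 10^-1.83 + 10^-1.67)
   = 1 / (1 + 0.014791 + 0.021380) = 1/1.0362 = 0.9651
[HCO3⁻] = α₁ × DIC = 0.9651 × 1.13 = 1.09 mmol/kg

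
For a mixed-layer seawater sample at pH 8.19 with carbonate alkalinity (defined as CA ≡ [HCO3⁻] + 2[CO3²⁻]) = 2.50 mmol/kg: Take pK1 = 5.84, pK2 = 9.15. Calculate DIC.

CA = [HCO3⁻] + 2[CO3²⁻] = (α₁ + 2α₂)·DIC
At pH 8.19: [H⁺]/K1 = 10^-2.35 = 0.0044668, K2/[H⁺] = 10^-0.96 = 0.10965
α₁ = 1/(1 + 0.0044668 + 0.10965) = 1/1.1141 = 0.8976; α₂ = α₁·K2/[H⁺] = 0.09842
α₁ + 2α₂ = 1.0944
DIC = CA / (α₁ + 2α₂) = 2.50 / 1.0944 = 2.28 mmol/kg

DIC = 2.28 mmol/kg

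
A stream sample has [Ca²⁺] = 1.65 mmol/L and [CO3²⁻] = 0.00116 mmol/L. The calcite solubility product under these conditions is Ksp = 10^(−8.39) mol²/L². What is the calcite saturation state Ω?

Ω = 0.470

Ksp = 10^(−8.39) = 4.074×10^-9
Ω = [Ca²⁺][CO3²⁻]/Ksp = (1.65×10^-3)(0.00116×10^-3) / 4.074×10^-9 = 0.470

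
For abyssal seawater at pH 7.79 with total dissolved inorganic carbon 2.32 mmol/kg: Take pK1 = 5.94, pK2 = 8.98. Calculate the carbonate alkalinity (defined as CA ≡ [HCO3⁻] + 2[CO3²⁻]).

CA = [HCO3⁻] + 2[CO3²⁻] = (α₁ + 2α₂)·DIC
At pH 7.79: [H⁺]/K1 = 10^-1.85 = 0.014125, K2/[H⁺] = 10^-1.19 = 0.064565
α₁ = 1/(1 + 0.014125 + 0.064565) = 1/1.0787 = 0.9270; α₂ = α₁·K2/[H⁺] = 0.05986
α₁ + 2α₂ = 1.0468
CA = 1.0468 × 2.32 = 2.43 mmol/kg

CA = 2.43 mmol/kg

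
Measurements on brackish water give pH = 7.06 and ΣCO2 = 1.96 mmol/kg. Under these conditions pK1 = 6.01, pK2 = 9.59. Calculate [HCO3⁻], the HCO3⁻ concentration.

[HCO3⁻] = 1.79 mmol/kg

α₁ = 1 / (1 + [H⁺]/K1 + K2/[H⁺]) = 1 / (1 + 10^-1.05 + 10^-2.53)
   = 1 / (1 + 0.089125 + 0.0029512) = 1/1.0921 = 0.9157
[HCO3⁻] = α₁ × DIC = 0.9157 × 1.96 = 1.79 mmol/kg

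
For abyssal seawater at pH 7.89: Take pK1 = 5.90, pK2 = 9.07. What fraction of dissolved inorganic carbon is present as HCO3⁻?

α₁ = 0.929

α₁ = 1 / (1 + [H⁺]/K1 + K2/[H⁺]) = 1 / (1 + 10^-1.99 + 10^-1.18)
   = 1 / (1 + 0.010233 + 0.066069) = 1/1.0763 = 0.9291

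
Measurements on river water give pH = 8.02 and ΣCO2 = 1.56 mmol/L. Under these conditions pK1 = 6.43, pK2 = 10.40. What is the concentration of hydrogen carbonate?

[HCO3⁻] = 1.51 mmol/L

α₁ = 1 / (1 + [H⁺]/K1 + K2/[H⁺]) = 1 / (1 + 10^-1.59 + 10^-2.38)
   = 1 / (1 + 0.025704 + 0.0041687) = 1/1.0299 = 0.9710
[HCO3⁻] = α₁ × DIC = 0.9710 × 1.56 = 1.51 mmol/L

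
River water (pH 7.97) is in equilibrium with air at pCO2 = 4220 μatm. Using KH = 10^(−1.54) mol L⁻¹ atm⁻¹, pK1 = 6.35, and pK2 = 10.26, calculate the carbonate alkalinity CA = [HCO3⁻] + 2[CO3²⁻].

CA = 5.13 mmol/L

[CO2*] = KH · pCO2 = 10^(−1.54) × 4220×10^-6 = 1.217×10^-4 mol/L
α₀ = 1/(1 + K1/[H⁺] + K1K2/[H⁺]²) = 1/(1 + 10^+1.62 + 10^-0.67) = 0.02331
DIC = [CO2*]/α₀ = 1.217×10^-4 / 0.02331 = 5.221 mmol/L
CA = (α₁ + 2α₂)·DIC = (0.9717 + 2×0.004984) × 5.221 = 5.13 mmol/L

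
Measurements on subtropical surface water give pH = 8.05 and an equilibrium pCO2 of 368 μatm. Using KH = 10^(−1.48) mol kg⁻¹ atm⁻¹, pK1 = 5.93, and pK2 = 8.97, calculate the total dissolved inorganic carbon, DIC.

[CO2*] = KH · pCO2 = 10^(−1.48) × 368×10^-6 = 1.219×10^-5 mol/kg
α₀ = 1/(1 + K1/[H⁺] + K1K2/[H⁺]²) = 1/(1 + 10^+2.12 + 10^+1.20) = 0.006726
DIC = [CO2*]/α₀ = 1.219×10^-5 / 0.006726 = 1.81 mmol/kg

DIC = 1.81 mmol/kg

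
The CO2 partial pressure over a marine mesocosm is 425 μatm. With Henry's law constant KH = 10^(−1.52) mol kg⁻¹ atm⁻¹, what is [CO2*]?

KH = 10^(−1.52) = 3.020×10^-2 mol kg⁻¹ atm⁻¹
[CO2*] = KH · pCO2 = 3.020×10^-2 × 425×10^-6 atm = 1.28×10^-5 mol/kg

[CO2*] = 12.8 μmol/kg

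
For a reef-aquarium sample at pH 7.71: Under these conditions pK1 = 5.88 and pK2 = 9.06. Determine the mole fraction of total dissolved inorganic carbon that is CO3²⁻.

α₂ = 1 / (1 + [H⁺]/K2 + [H⁺]²/(K1K2)) = 1 / (1 + 10^+1.35 + 10^-0.48)
   = 1 / (1 + 22.387 + 0.33113) = 1/23.718 = 0.04216

α₂ = 0.0422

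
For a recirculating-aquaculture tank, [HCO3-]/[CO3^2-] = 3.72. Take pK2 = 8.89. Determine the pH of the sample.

pH = 8.32

From K2 = [H⁺][CO3^2-]/[HCO3-]:  pH = pK2 − log₁₀([HCO3-]/[CO3^2-])
log₁₀(3.72) = +0.571
pH = 8.89 − (+0.571) = 8.32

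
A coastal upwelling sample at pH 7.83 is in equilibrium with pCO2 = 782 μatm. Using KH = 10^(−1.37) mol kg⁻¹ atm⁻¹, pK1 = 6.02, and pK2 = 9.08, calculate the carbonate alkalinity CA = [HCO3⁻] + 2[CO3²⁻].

CA = 2.40 mmol/kg

[CO2*] = KH · pCO2 = 10^(−1.37) × 782×10^-6 = 3.336×10^-5 mol/kg
α₀ = 1/(1 + K1/[H⁺] + K1K2/[H⁺]²) = 1/(1 + 10^+1.81 + 10^+0.56) = 0.01445
DIC = [CO2*]/α₀ = 3.336×10^-5 / 0.01445 = 2.308 mmol/kg
CA = (α₁ + 2α₂)·DIC = (0.9331 + 2×0.05247) × 2.308 = 2.40 mmol/kg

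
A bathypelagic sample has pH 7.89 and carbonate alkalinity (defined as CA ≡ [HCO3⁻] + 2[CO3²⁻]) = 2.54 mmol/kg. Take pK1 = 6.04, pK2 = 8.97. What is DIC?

CA = [HCO3⁻] + 2[CO3²⁻] = (α₁ + 2α₂)·DIC
At pH 7.89: [H⁺]/K1 = 10^-1.85 = 0.014125, K2/[H⁺] = 10^-1.08 = 0.083176
α₁ = 1/(1 + 0.014125 + 0.083176) = 1/1.0973 = 0.9113; α₂ = α₁·K2/[H⁺] = 0.07580
α₁ + 2α₂ = 1.0629
DIC = CA / (α₁ + 2α₂) = 2.54 / 1.0629 = 2.39 mmol/kg

DIC = 2.39 mmol/kg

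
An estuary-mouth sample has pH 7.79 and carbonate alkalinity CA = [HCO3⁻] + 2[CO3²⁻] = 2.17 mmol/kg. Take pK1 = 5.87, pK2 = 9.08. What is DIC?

DIC = 2.09 mmol/kg

CA = [HCO3⁻] + 2[CO3²⁻] = (α₁ + 2α₂)·DIC
At pH 7.79: [H⁺]/K1 = 10^-1.92 = 0.012023, K2/[H⁺] = 10^-1.29 = 0.051286
α₁ = 1/(1 + 0.012023 + 0.051286) = 1/1.0633 = 0.9405; α₂ = α₁·K2/[H⁺] = 0.04823
α₁ + 2α₂ = 1.0369
DIC = CA / (α₁ + 2α₂) = 2.17 / 1.0369 = 2.09 mmol/kg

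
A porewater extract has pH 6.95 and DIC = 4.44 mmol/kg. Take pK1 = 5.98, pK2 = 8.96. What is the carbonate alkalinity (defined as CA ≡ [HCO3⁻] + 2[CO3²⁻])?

CA = [HCO3⁻] + 2[CO3²⁻] = (α₁ + 2α₂)·DIC
At pH 6.95: [H⁺]/K1 = 10^-0.97 = 0.10715, K2/[H⁺] = 10^-2.01 = 0.0097724
α₁ = 1/(1 + 0.10715 + 0.0097724) = 1/1.1169 = 0.8953; α₂ = α₁·K2/[H⁺] = 0.008749
α₁ + 2α₂ = 0.9128
CA = 0.9128 × 4.44 = 4.05 mmol/kg

CA = 4.05 mmol/kg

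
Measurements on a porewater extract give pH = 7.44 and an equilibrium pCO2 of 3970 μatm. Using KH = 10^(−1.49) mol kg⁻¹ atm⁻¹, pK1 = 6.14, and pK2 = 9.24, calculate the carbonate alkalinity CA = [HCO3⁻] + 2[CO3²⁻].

[CO2*] = KH · pCO2 = 10^(−1.49) × 3970×10^-6 = 1.285×10^-4 mol/kg
α₀ = 1/(1 + K1/[H⁺] + K1K2/[H⁺]²) = 1/(1 + 10^+1.30 + 10^-0.50) = 0.04702
DIC = [CO2*]/α₀ = 1.285×10^-4 / 0.04702 = 2.732 mmol/kg
CA = (α₁ + 2α₂)·DIC = (0.9381 + 2×0.01487) × 2.732 = 2.64 mmol/kg

CA = 2.64 mmol/kg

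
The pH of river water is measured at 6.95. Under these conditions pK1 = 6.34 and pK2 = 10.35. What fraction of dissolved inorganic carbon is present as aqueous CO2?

α₀ = 1 / (1 + K1/[H⁺] + K1K2/[H⁺]²) = 1 / (1 + 10^+0.61 + 10^-2.79)
   = 1 / (1 + 4.0738 + 0.0016218) = 1/5.0754 = 0.1970

α₀ = 0.197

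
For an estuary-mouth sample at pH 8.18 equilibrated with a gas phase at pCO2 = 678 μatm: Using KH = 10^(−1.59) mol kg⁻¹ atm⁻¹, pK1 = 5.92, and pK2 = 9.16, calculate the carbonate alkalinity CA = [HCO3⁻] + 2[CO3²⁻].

CA = 3.84 mmol/kg

[CO2*] = KH · pCO2 = 10^(−1.59) × 678×10^-6 = 1.743×10^-5 mol/kg
α₀ = 1/(1 + K1/[H⁺] + K1K2/[H⁺]²) = 1/(1 + 10^+2.26 + 10^+1.28) = 0.004950
DIC = [CO2*]/α₀ = 1.743×10^-5 / 0.004950 = 3.521 mmol/kg
CA = (α₁ + 2α₂)·DIC = (0.9007 + 2×0.09432) × 3.521 = 3.84 mmol/kg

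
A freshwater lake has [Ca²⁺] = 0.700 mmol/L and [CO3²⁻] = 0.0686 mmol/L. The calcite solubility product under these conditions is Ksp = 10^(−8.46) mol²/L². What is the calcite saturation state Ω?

Ω = 13.8

Ksp = 10^(−8.46) = 3.467×10^-9
Ω = [Ca²⁺][CO3²⁻]/Ksp = (0.700×10^-3)(0.0686×10^-3) / 3.467×10^-9 = 13.8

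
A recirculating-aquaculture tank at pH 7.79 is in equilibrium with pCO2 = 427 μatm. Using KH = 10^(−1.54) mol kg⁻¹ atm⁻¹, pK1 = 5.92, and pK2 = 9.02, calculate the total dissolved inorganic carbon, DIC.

DIC = 0.979 mmol/kg

[CO2*] = KH · pCO2 = 10^(−1.54) × 427×10^-6 = 1.231×10^-5 mol/kg
α₀ = 1/(1 + K1/[H⁺] + K1K2/[H⁺]²) = 1/(1 + 10^+1.87 + 10^+0.64) = 0.01258
DIC = [CO2*]/α₀ = 1.231×10^-5 / 0.01258 = 0.979 mmol/kg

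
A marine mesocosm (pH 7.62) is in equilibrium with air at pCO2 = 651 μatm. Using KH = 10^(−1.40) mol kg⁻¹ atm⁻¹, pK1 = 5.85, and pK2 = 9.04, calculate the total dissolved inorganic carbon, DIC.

[CO2*] = KH · pCO2 = 10^(−1.40) × 651×10^-6 = 2.592×10^-5 mol/kg
α₀ = 1/(1 + K1/[H⁺] + K1K2/[H⁺]²) = 1/(1 + 10^+1.77 + 10^+0.35) = 0.01610
DIC = [CO2*]/α₀ = 2.592×10^-5 / 0.01610 = 1.61 mmol/kg

DIC = 1.61 mmol/kg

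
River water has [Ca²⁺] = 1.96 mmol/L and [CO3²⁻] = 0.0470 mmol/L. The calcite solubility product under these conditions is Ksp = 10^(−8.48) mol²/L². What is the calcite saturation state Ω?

Ksp = 10^(−8.48) = 3.311×10^-9
Ω = [Ca²⁺][CO3²⁻]/Ksp = (1.96×10^-3)(0.0470×10^-3) / 3.311×10^-9 = 27.8

Ω = 27.8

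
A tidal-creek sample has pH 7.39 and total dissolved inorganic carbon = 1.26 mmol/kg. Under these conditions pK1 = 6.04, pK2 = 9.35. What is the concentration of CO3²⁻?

α₂ = 1 / (1 + [H⁺]/K2 + [H⁺]²/(K1K2)) = 1 / (1 + 10^+1.96 + 10^+0.61)
   = 1 / (1 + 91.201 + 4.0738) = 1/96.275 = 0.01039
[CO3²⁻] = α₂ × DIC = 0.01039 × 1.26 = 0.0131 mmol/kg = 13.1 μmol/kg

[CO3²⁻] = 13.1 μmol/kg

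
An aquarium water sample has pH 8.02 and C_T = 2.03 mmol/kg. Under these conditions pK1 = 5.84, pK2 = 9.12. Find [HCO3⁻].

α₁ = 1 / (1 + [H⁺]/K1 + K2/[H⁺]) = 1 / (1 + 10^-2.18 + 10^-1.10)
   = 1 / (1 + 0.0066069 + 0.079433) = 1/1.0860 = 0.9208
[HCO3⁻] = α₁ × DIC = 0.9208 × 2.03 = 1.87 mmol/kg

[HCO3⁻] = 1.87 mmol/kg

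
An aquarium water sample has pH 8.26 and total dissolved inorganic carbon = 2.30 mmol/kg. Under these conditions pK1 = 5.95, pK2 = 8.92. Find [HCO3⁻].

[HCO3⁻] = 1.88 mmol/kg

α₁ = 1 / (1 + [H⁺]/K1 + K2/[H⁺]) = 1 / (1 + 10^-2.31 + 10^-0.66)
   = 1 / (1 + 0.0048978 + 0.21878) = 1/1.2237 = 0.8172
[HCO3⁻] = α₁ × DIC = 0.8172 × 2.30 = 1.88 mmol/kg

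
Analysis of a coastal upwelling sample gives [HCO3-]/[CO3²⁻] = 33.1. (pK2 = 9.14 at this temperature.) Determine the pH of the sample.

pH = 7.62

From K2 = [H⁺][CO3²⁻]/[HCO3-]:  pH = pK2 − log₁₀([HCO3-]/[CO3²⁻])
log₁₀(33.1) = +1.520
pH = 9.14 − (+1.520) = 7.62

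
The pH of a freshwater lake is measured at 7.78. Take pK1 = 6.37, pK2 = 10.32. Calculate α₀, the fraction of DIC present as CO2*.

α₀ = 1 / (1 + K1/[H⁺] + K1K2/[H⁺]²) = 1 / (1 + 10^+1.41 + 10^-1.13)
   = 1 / (1 + 25.704 + 0.074131) = 1/26.778 = 0.03734

α₀ = 0.0373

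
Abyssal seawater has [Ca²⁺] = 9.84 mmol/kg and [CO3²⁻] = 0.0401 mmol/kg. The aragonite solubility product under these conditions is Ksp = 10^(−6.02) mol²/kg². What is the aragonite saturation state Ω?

Ksp = 10^(−6.02) = 9.550×10^-7
Ω = [Ca²⁺][CO3²⁻]/Ksp = (9.84×10^-3)(0.0401×10^-3) / 9.550×10^-7 = 0.413

Ω = 0.413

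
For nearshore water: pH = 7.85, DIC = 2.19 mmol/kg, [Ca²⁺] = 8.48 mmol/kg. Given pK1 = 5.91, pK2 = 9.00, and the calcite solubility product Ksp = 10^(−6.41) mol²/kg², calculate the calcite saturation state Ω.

α₂ = 1 / (1 + [H⁺]/K2 + [H⁺]²/(K1K2)) = 1 / (1 + 10^+1.15 + 10^-0.79)
   = 1 / (1 + 14.125 + 0.16218) = 1/15.288 = 0.06541
[CO3²⁻] = α₂ × DIC = 0.06541 × 2.19 = 0.1433 mmol/kg
Ksp = 10^(−6.41) = 3.890×10^-7
Ω = [Ca²⁺][CO3²⁻]/Ksp = (8.48×10^-3)(1.433×10^-4) / 3.890×10^-7 = 3.12

Ω = 3.12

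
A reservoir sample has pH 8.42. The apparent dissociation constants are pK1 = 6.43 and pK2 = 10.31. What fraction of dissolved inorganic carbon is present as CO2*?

α₀ = 1 / (1 + K1/[H⁺] + K1K2/[H⁺]²) = 1 / (1 + 10^+1.99 + 10^+0.10)
   = 1 / (1 + 97.724 + 1.2589) = 1/99.983 = 0.01000

α₀ = 0.0100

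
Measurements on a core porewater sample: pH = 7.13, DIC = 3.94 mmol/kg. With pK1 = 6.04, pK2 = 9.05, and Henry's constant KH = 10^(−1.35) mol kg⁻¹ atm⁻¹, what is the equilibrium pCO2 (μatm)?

α₀ = 1 / (1 + K1/[H⁺] + K1K2/[H⁺]²) = 1 / (1 + 10^+1.09 + 10^-0.83)
   = 1 / (1 + 12.303 + 0.14791) = 1/13.451 = 0.07435
[CO2*] = α₀ × DIC = 0.07435 × 3.94 = 0.2929 mmol/kg
pCO2 = [CO2*]/KH = 2.929×10^-4 / 4.467×10^-2 = 6560 μatm

pCO2 = 6560 μatm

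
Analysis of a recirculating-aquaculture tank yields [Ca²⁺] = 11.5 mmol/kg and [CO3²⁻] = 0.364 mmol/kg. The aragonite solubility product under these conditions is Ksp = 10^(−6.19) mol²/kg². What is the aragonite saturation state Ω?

Ω = 6.48

Ksp = 10^(−6.19) = 6.457×10^-7
Ω = [Ca²⁺][CO3²⁻]/Ksp = (11.5×10^-3)(0.364×10^-3) / 6.457×10^-7 = 6.48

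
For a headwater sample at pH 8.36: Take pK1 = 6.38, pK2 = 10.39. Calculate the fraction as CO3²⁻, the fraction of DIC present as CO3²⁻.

α₂ = 1 / (1 + [H⁺]/K2 + [H⁺]²/(K1K2)) = 1 / (1 + 10^+2.03 + 10^+0.05)
   = 1 / (1 + 107.15 + 1.1220) = 1/109.27 = 0.009151

α₂ = 0.00915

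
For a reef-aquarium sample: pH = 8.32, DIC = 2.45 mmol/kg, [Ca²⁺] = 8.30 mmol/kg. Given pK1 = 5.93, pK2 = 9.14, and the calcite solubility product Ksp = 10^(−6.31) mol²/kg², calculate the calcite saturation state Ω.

α₂ = 1 / (1 + [H⁺]/K2 + [H⁺]²/(K1K2)) = 1 / (1 + 10^+0.82 + 10^-1.57)
   = 1 / (1 + 6.6069 + 0.026915) = 1/7.6338 = 0.1310
[CO3²⁻] = α₂ × DIC = 0.1310 × 2.45 = 0.3209 mmol/kg
Ksp = 10^(−6.31) = 4.898×10^-7
Ω = [Ca²⁺][CO3²⁻]/Ksp = (8.30×10^-3)(3.209×10^-4) / 4.898×10^-7 = 5.44

Ω = 5.44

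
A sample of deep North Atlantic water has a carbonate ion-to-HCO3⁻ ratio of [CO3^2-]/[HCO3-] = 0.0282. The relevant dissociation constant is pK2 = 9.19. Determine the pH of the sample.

pH = 7.64

From K2 = [H⁺][CO3^2-]/[HCO3-]:  pH = pK2 + log₁₀([CO3^2-]/[HCO3-])
log₁₀(0.0282) = -1.550
pH = 9.19 + (-1.550) = 7.64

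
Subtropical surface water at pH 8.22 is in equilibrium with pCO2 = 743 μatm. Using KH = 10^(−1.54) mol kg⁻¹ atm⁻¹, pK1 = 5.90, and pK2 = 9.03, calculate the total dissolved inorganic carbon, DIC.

[CO2*] = KH · pCO2 = 10^(−1.54) × 743×10^-6 = 2.143×10^-5 mol/kg
α₀ = 1/(1 + K1/[H⁺] + K1K2/[H⁺]²) = 1/(1 + 10^+2.32 + 10^+1.51) = 0.004127
DIC = [CO2*]/α₀ = 2.143×10^-5 / 0.004127 = 5.19 mmol/kg

DIC = 5.19 mmol/kg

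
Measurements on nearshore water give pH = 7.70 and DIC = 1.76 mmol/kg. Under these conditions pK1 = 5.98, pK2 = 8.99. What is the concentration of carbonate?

α₂ = 1 / (1 + [H⁺]/K2 + [H⁺]²/(K1K2)) = 1 / (1 + 10^+1.29 + 10^-0.43)
   = 1 / (1 + 19.498 + 0.37154) = 1/20.870 = 0.04792
[CO3²⁻] = α₂ × DIC = 0.04792 × 1.76 = 0.0843 mmol/kg

[CO3²⁻] = 0.0843 mmol/kg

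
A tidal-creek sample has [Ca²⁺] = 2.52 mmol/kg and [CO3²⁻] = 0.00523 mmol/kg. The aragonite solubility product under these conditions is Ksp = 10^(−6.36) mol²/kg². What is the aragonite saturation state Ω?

Ksp = 10^(−6.36) = 4.365×10^-7
Ω = [Ca²⁺][CO3²⁻]/Ksp = (2.52×10^-3)(0.00523×10^-3) / 4.365×10^-7 = 0.0302

Ω = 0.0302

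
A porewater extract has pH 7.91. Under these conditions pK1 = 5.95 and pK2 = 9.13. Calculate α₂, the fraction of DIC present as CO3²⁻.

α₂ = 1 / (1 + [H⁺]/K2 + [H⁺]²/(K1K2)) = 1 / (1 + 10^+1.22 + 10^-0.74)
   = 1 / (1 + 16.596 + 0.18197) = 1/17.778 = 0.05625

α₂ = 0.0562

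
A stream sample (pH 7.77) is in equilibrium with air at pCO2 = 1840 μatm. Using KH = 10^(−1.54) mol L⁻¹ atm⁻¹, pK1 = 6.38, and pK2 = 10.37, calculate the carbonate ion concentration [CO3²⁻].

[CO2*] = KH · pCO2 = 10^(−1.54) × 1840×10^-6 = 5.307×10^-5 mol/L
α₀ = 1/(1 + K1/[H⁺] + K1K2/[H⁺]²) = 1/(1 + 10^+1.39 + 10^-1.21) = 0.03905
DIC = [CO2*]/α₀ = 5.307×10^-5 / 0.03905 = 1.359 mmol/L
[CO3²⁻] = α₂·DIC; α₂ = 0.002408, so [CO3²⁻] = 0.002408 × 1.359 = 0.00327 mmol/L = 3.27 μmol/L

[CO3²⁻] = 3.27 μmol/L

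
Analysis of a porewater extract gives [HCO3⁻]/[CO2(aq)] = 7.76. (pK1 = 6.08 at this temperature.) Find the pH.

pH = 6.97

From K1 = [H⁺][HCO3⁻]/[CO2(aq)]:  pH = pK1 + log₁₀([HCO3⁻]/[CO2(aq)])
log₁₀(7.76) = +0.890
pH = 6.08 + (+0.890) = 6.97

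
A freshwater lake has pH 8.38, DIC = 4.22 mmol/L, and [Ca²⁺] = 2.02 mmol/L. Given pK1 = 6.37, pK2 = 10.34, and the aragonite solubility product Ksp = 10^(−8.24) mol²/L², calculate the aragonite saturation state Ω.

Ω = 15.9

α₂ = 1 / (1 + [H⁺]/K2 + [H⁺]²/(K1K2)) = 1 / (1 + 10^+1.96 + 10^-0.05)
   = 1 / (1 + 91.201 + 0.89125) = 1/93.092 = 0.01074
[CO3²⁻] = α₂ × DIC = 0.01074 × 4.22 = 0.04533 mmol/L
Ksp = 10^(−8.24) = 5.754×10^-9
Ω = [Ca²⁺][CO3²⁻]/Ksp = (2.02×10^-3)(4.533×10^-5) / 5.754×10^-9 = 15.9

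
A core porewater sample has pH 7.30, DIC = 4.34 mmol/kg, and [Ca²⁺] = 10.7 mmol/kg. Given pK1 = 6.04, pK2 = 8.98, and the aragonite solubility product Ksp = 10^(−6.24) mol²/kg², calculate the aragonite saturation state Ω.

α₂ = 1 / (1 + [H⁺]/K2 + [H⁺]²/(K1K2)) = 1 / (1 + 10^+1.68 + 10^+0.42)
   = 1 / (1 + 47.863 + 2.6303) = 1/51.493 = 0.01942
[CO3²⁻] = α₂ × DIC = 0.01942 × 4.34 = 0.08428 mmol/kg
Ksp = 10^(−6.24) = 5.754×10^-7
Ω = [Ca²⁺][CO3²⁻]/Ksp = (10.7×10^-3)(8.428×10^-5) / 5.754×10^-7 = 1.57

Ω = 1.57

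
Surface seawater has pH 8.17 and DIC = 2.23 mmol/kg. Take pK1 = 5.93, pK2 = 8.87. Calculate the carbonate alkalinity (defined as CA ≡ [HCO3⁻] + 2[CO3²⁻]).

CA = [HCO3⁻] + 2[CO3²⁻] = (α₁ + 2α₂)·DIC
At pH 8.17: [H⁺]/K1 = 10^-2.24 = 0.0057544, K2/[H⁺] = 10^-0.70 = 0.19953
α₁ = 1/(1 + 0.0057544 + 0.19953) = 1/1.2053 = 0.8297; α₂ = α₁·K2/[H⁺] = 0.1655
α₁ + 2α₂ = 1.1608
CA = 1.1608 × 2.23 = 2.59 mmol/kg

CA = 2.59 mmol/kg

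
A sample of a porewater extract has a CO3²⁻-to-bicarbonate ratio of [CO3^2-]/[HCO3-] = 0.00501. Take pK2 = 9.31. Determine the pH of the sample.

pH = 7.01

From K2 = [H⁺][CO3^2-]/[HCO3-]:  pH = pK2 + log₁₀([CO3^2-]/[HCO3-])
log₁₀(0.00501) = -2.300
pH = 9.31 + (-2.300) = 7.01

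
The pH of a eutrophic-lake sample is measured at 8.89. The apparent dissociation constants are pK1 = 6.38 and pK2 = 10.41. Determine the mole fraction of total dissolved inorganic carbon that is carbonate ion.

α₂ = 1 / (1 + [H⁺]/K2 + [H⁺]²/(K1K2)) = 1 / (1 + 10^+1.52 + 10^-0.99)
   = 1 / (1 + 33.113 + 0.10233) = 1/34.215 = 0.02923

α₂ = 0.0292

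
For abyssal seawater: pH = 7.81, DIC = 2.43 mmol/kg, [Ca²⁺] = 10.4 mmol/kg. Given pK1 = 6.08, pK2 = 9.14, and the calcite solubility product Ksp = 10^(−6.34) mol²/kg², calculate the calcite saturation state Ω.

Ω = 2.43

α₂ = 1 / (1 + [H⁺]/K2 + [H⁺]²/(K1K2)) = 1 / (1 + 10^+1.33 + 10^-0.40)
   = 1 / (1 + 21.380 + 0.39811) = 1/22.778 = 0.04390
[CO3²⁻] = α₂ × DIC = 0.04390 × 2.43 = 0.1067 mmol/kg
Ksp = 10^(−6.34) = 4.571×10^-7
Ω = [Ca²⁺][CO3²⁻]/Ksp = (10.4×10^-3)(1.067×10^-4) / 4.571×10^-7 = 2.43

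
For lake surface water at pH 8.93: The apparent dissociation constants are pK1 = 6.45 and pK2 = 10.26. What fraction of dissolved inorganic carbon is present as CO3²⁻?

α₂ = 0.0445

α₂ = 1 / (1 + [H⁺]/K2 + [H⁺]²/(K1K2)) = 1 / (1 + 10^+1.33 + 10^-1.15)
   = 1 / (1 + 21.380 + 0.070795) = 1/22.450 = 0.04454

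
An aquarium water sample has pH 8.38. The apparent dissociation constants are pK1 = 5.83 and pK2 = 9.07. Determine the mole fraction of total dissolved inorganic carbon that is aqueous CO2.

α₀ = 0.00234

α₀ = 1 / (1 + K1/[H⁺] + K1K2/[H⁺]²) = 1 / (1 + 10^+2.55 + 10^+1.86)
   = 1 / (1 + 354.81 + 72.444) = 1/428.26 = 0.002335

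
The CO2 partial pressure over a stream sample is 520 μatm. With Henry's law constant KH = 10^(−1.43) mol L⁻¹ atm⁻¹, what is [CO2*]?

KH = 10^(−1.43) = 3.715×10^-2 mol L⁻¹ atm⁻¹
[CO2*] = KH · pCO2 = 3.715×10^-2 × 520×10^-6 atm = 1.93×10^-5 mol/L

[CO2*] = 19.3 μmol/L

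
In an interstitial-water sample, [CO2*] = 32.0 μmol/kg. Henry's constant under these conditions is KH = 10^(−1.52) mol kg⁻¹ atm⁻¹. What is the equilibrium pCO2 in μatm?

pCO2 = 1060 μatm

KH = 10^(−1.52) = 3.020×10^-2 mol kg⁻¹ atm⁻¹
pCO2 = [CO2*]/KH = 32.0×10^-6 / 3.020×10^-2 = 1.06×10^-3 atm = 1060 μatm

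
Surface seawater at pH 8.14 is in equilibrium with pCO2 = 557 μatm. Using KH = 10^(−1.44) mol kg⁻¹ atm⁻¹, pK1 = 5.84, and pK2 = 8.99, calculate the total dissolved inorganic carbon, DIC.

DIC = 4.63 mmol/kg

[CO2*] = KH · pCO2 = 10^(−1.44) × 557×10^-6 = 2.022×10^-5 mol/kg
α₀ = 1/(1 + K1/[H⁺] + K1K2/[H⁺]²) = 1/(1 + 10^+2.30 + 10^+1.45) = 0.004372
DIC = [CO2*]/α₀ = 2.022×10^-5 / 0.004372 = 4.63 mmol/kg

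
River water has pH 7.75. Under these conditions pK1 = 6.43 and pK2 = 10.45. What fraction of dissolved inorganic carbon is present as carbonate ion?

α₂ = 0.00190

α₂ = 1 / (1 + [H⁺]/K2 + [H⁺]²/(K1K2)) = 1 / (1 + 10^+2.70 + 10^+1.38)
   = 1 / (1 + 501.19 + 23.988) = 1/526.18 = 0.001901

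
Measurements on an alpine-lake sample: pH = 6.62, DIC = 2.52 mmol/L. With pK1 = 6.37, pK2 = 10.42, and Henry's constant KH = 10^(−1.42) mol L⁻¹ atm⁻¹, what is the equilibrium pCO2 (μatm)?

α₀ = 1 / (1 + K1/[H⁺] + K1K2/[H⁺]²) = 1 / (1 + 10^+0.25 + 10^-3.55)
   = 1 / (1 + 1.7783 + 0.00028184) = 1/2.7786 = 0.3599
[CO2*] = α₀ × DIC = 0.3599 × 2.52 = 0.9069 mmol/L
pCO2 = [CO2*]/KH = 9.069×10^-4 / 3.802×10^-2 = 2.39×10^4 μatm

pCO2 = 2.39×10^4 μatm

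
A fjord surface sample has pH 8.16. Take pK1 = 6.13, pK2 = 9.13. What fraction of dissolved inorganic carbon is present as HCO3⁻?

α₁ = 0.896

α₁ = 1 / (1 + [H⁺]/K1 + K2/[H⁺]) = 1 / (1 + 10^-2.03 + 10^-0.97)
   = 1 / (1 + 0.0093325 + 0.10715) = 1/1.1165 = 0.8957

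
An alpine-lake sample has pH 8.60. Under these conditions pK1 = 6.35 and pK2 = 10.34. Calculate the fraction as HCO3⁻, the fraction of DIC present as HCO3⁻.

α₁ = 0.977

α₁ = 1 / (1 + [H⁺]/K1 + K2/[H⁺]) = 1 / (1 + 10^-2.25 + 10^-1.74)
   = 1 / (1 + 0.0056234 + 0.018197) = 1/1.0238 = 0.9767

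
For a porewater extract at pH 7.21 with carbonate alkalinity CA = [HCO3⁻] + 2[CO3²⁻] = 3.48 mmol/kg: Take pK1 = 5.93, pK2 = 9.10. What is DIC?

DIC = 3.61 mmol/kg

CA = [HCO3⁻] + 2[CO3²⁻] = (α₁ + 2α₂)·DIC
At pH 7.21: [H⁺]/K1 = 10^-1.28 = 0.052481, K2/[H⁺] = 10^-1.89 = 0.012882
α₁ = 1/(1 + 0.052481 + 0.012882) = 1/1.0654 = 0.9386; α₂ = α₁·K2/[H⁺] = 0.01209
α₁ + 2α₂ = 0.9628
DIC = CA / (α₁ + 2α₂) = 3.48 / 0.9628 = 3.61 mmol/kg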